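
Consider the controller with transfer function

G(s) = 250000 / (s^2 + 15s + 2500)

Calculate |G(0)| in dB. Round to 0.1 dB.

G(0) = 250000 / 2500 = 100
20 log₁₀(100) ≈ 40.00 dB

40.0 dB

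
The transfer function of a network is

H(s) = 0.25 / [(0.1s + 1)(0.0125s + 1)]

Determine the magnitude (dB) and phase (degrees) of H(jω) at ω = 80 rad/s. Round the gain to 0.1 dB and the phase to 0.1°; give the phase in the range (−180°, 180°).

At ω = 80 rad/s:
pole (1 + j80·0.1) = 1 + j8 → |·| ≈ 8.0623, ∠ ≈ 82.87°
pole (1 + j80·0.0125) = 1 + j1 → |·| ≈ 1.4142, ∠ ≈ 45.00°
|H| = 0.25 · 1 / (8.0623 · 1.4142) ≈ 0.021927
Gain = 20 log₁₀(0.021927) ≈ -33.18 dB
∠H = (0°) − (82.87° + 45.00°) = -127.87°

-33.2 dB, -127.9°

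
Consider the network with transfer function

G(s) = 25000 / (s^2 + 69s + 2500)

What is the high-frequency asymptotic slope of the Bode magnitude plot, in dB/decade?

-40 dB/decade

Each pole contributes −20 dB/decade at high frequency; each zero contributes +20 dB/decade.
Net: 0 zero(s) − 2 pole(s) → -40 dB/decade.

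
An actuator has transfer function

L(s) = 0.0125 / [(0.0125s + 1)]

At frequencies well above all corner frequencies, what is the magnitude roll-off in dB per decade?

-20 dB/decade

Each pole contributes −20 dB/decade at high frequency; each zero contributes +20 dB/decade.
Net: 0 zero(s) − 1 pole(s) → -20 dB/decade.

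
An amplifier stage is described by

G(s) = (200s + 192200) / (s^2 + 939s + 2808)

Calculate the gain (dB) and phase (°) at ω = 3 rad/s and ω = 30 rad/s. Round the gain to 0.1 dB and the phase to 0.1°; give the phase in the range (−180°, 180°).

Substitute s = j3:
Numerator: 200(j3) + 192200 = 192200 + j600
Denominator: (j3)^2 + 939(j3) + 2808 = 2799 + j2817
|N| = √(192200² + 600²) ≈ 1.922e+05, ∠N ≈ 0.18°
|D| = √(2799² + 2817²) ≈ 3971.1, ∠D ≈ 45.18°
|G| = 1.922e+05 / 3971.1 ≈ 48.4
Gain = 20 log₁₀(48.4) ≈ 33.70 dB
∠G = 0.18° − 45.18° = -45.00°

Substitute s = j30:
Numerator: 200(j30) + 192200 = 192200 + j6000
Denominator: (j30)^2 + 939(j30) + 2808 = 1908 + j28170
|N| = √(192200² + 6000²) ≈ 1.9229e+05, ∠N ≈ 1.79°
|D| = √(1908² + 28170²) ≈ 28235, ∠D ≈ 86.13°
|G| = 1.9229e+05 / 28235 ≈ 6.8103
Gain = 20 log₁₀(6.8103) ≈ 16.66 dB
∠G = 1.79° − 86.13° = -84.34°

ω = 3: 33.7 dB, -45.0°; ω = 30: 16.7 dB, -84.3°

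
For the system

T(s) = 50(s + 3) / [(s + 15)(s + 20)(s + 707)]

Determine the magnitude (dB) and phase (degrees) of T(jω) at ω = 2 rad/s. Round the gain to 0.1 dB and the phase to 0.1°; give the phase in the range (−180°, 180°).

-61.5 dB, 20.2°

At s = jω = j2:
zero (s+3): 3 + j2 → |·| = √(3²+2²) = √13 ≈ 3.6056, ∠ = arctan(2/3) ≈ 33.69°
pole (s+15): 15 + j2 → |·| = √(15²+2²) = √229 ≈ 15.133, ∠ = arctan(2/15) ≈ 7.59°
pole (s+20): 20 + j2 → |·| = √(20²+2²) = √404 ≈ 20.1, ∠ = arctan(2/20) ≈ 5.71°
pole (s+707): 707 + j2 → |·| = √(707²+2²) = √499853 ≈ 707, ∠ = arctan(2/707) ≈ 0.16°
|T| = 50 · 3.6056 / 2.1505e+05 ≈ 0.00083832
Gain = 20 log₁₀(0.00083832) ≈ -61.53 dB
∠T = 33.69° − 13.46° = 20.23°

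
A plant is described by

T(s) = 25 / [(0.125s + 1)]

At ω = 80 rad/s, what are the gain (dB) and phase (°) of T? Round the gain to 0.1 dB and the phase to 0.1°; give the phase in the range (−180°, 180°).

7.9 dB, -84.3°

At ω = 80 rad/s:
pole (1 + j80·0.125) = 1 + j10 → |·| ≈ 10.05, ∠ ≈ 84.29°
|T| = 25 · 1 / (10.05) ≈ 2.4876
Gain = 20 log₁₀(2.4876) ≈ 7.92 dB
∠T = (0°) − (84.29°) = -84.29°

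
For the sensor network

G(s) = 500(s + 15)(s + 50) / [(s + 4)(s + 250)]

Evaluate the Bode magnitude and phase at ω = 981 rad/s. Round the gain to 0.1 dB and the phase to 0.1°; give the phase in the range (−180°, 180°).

53.7 dB, 10.7°

At s = jω = j981:
zero (s+15): 15 + j981 → |·| = √(15²+981²) = √962586 ≈ 981.11, ∠ = arctan(981/15) ≈ 89.12°
zero (s+50): 50 + j981 → |·| = √(50²+981²) = √964861 ≈ 982.27, ∠ = arctan(981/50) ≈ 87.08°
pole (s+4): 4 + j981 → |·| = √(4²+981²) = √962377 ≈ 981.01, ∠ = arctan(981/4) ≈ 89.77°
pole (s+250): 250 + j981 → |·| = √(250²+981²) = √1024861 ≈ 1012.4, ∠ = arctan(981/250) ≈ 75.70°
|G| = 500 · 9.6371e+05 / 9.9317e+05 ≈ 485.17
Gain = 20 log₁₀(485.17) ≈ 53.72 dB
∠G = 176.20° − 165.47° = 10.73°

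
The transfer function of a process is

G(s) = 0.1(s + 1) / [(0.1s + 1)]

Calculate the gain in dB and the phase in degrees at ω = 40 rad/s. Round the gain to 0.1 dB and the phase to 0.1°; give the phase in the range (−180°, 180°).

At ω = 40 rad/s:
zero (1 + j40·1) = 1 + j40 → |·| ≈ 40.012, ∠ ≈ 88.57°
pole (1 + j40·0.1) = 1 + j4 → |·| ≈ 4.1231, ∠ ≈ 75.96°
|G| = 0.1 · 40.012 / (4.1231) ≈ 0.97043
Gain = 20 log₁₀(0.97043) ≈ -0.26 dB
∠G = (88.57°) − (75.96°) = 12.61°

-0.3 dB, 12.6°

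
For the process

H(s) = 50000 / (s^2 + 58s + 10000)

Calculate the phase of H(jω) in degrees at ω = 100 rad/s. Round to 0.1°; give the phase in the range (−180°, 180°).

-90.0°

At s = jω = j100:
quadratic: (j100)² + 58·j100 + 10000 = 0 + j5800 → |·| ≈ 5800, ∠ ≈ 90.00°
∠H = 0.00° − 90.00° = -90.00°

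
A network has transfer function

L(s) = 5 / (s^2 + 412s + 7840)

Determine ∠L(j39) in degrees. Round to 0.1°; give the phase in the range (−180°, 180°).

Substitute s = j39:
Numerator: 5 = 5 + j0
Denominator: (j39)^2 + 412(j39) + 7840 = 6319 + j16068
|N| = √(5² + 0²) ≈ 5, ∠N ≈ 0.00°
|D| = √(6319² + 16068²) ≈ 17266, ∠D ≈ 68.53°
∠L = 0.00° − 68.53° = -68.53°

-68.5°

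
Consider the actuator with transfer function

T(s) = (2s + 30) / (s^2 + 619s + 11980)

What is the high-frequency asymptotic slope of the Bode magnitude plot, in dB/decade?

-20 dB/decade

Each pole contributes −20 dB/decade at high frequency; each zero contributes +20 dB/decade.
Net: 1 zero(s) − 2 pole(s) → -20 dB/decade.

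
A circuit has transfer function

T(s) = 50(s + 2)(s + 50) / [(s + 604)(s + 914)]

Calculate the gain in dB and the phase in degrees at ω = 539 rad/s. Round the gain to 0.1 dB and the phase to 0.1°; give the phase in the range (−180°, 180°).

At s = jω = j539:
zero (s+2): 2 + j539 → |·| = √(2²+539²) = √290525 ≈ 539, ∠ = arctan(539/2) ≈ 89.79°
zero (s+50): 50 + j539 → |·| = √(50²+539²) = √293021 ≈ 541.31, ∠ = arctan(539/50) ≈ 84.70°
pole (s+604): 604 + j539 → |·| = √(604²+539²) = √655337 ≈ 809.53, ∠ = arctan(539/604) ≈ 41.75°
pole (s+914): 914 + j539 → |·| = √(914²+539²) = √1125917 ≈ 1061.1, ∠ = arctan(539/914) ≈ 30.53°
|T| = 50 · 2.9177e+05 / 8.5899e+05 ≈ 16.983
Gain = 20 log₁₀(16.983) ≈ 24.60 dB
∠T = 174.49° − 72.28° = 102.21°

24.6 dB, 102.2°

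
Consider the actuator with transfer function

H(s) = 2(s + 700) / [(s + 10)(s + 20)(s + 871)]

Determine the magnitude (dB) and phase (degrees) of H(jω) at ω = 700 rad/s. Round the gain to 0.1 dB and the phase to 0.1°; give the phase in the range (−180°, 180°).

-108.8 dB, -171.3°

At s = jω = j700:
zero (s+700): 700 + j700 → |·| = √(700²+700²) = √980000 ≈ 989.95, ∠ = arctan(700/700) ≈ 45.00°
pole (s+10): 10 + j700 → |·| = √(10²+700²) = √490100 ≈ 700.07, ∠ = arctan(700/10) ≈ 89.18°
pole (s+20): 20 + j700 → |·| = √(20²+700²) = √490400 ≈ 700.29, ∠ = arctan(700/20) ≈ 88.36°
pole (s+871): 871 + j700 → |·| = √(871²+700²) = √1248641 ≈ 1117.4, ∠ = arctan(700/871) ≈ 38.79°
|H| = 2 · 989.95 / 5.4781e+08 ≈ 3.6142e-06
Gain = 20 log₁₀(3.6142e-06) ≈ -108.84 dB
∠H = 45.00° − 216.33° = -171.33°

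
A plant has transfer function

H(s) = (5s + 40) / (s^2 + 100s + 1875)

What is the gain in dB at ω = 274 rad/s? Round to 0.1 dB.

-35.1 dB

Substitute s = j274:
Numerator: 5(j274) + 40 = 40 + j1370
Denominator: (j274)^2 + 100(j274) + 1875 = -73201 + j27400
|N| = √(40² + 1370²) ≈ 1370.6, ∠N ≈ 88.33°
|D| = √(73201² + 27400²) ≈ 78161, ∠D ≈ 159.48°
|H| = 1370.6 / 78161 ≈ 0.017536
Gain = 20 log₁₀(0.017536) ≈ -35.12 dB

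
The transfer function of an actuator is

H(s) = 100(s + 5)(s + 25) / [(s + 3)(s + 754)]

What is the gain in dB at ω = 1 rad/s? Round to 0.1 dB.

At s = jω = j1:
zero (s+5): 5 + j1 → |·| = √(5²+1²) = √26 ≈ 5.099, ∠ = arctan(1/5) ≈ 11.31°
zero (s+25): 25 + j1 → |·| = √(25²+1²) = √626 ≈ 25.02, ∠ = arctan(1/25) ≈ 2.29°
pole (s+3): 3 + j1 → |·| = √(3²+1²) = √10 ≈ 3.1623, ∠ = arctan(1/3) ≈ 18.43°
pole (s+754): 754 + j1 → |·| = √(754²+1²) = √568517 ≈ 754, ∠ = arctan(1/754) ≈ 0.08°
|H| = 100 · 127.58 / 2384.4 ≈ 5.3506
Gain = 20 log₁₀(5.3506) ≈ 14.57 dB

14.6 dB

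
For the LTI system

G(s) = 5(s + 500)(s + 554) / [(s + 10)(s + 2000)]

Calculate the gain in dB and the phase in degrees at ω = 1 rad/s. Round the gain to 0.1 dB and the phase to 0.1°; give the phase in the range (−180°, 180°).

36.8 dB, -5.5°

At s = jω = j1:
zero (s+500): 500 + j1 → |·| = √(500²+1²) = √250001 ≈ 500, ∠ = arctan(1/500) ≈ 0.11°
zero (s+554): 554 + j1 → |·| = √(554²+1²) = √306917 ≈ 554, ∠ = arctan(1/554) ≈ 0.10°
pole (s+10): 10 + j1 → |·| = √(10²+1²) = √101 ≈ 10.05, ∠ = arctan(1/10) ≈ 5.71°
pole (s+2000): 2000 + j1 → |·| = √(2000²+1²) = √4000001 ≈ 2000, ∠ = arctan(1/2000) ≈ 0.03°
|G| = 5 · 2.77e+05 / 20100 ≈ 68.905
Gain = 20 log₁₀(68.905) ≈ 36.77 dB
∠G = 0.21° − 5.74° = -5.53°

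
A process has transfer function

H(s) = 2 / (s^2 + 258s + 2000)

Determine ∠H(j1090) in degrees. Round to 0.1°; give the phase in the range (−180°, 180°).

Substitute s = j1090:
Numerator: 2 = 2 + j0
Denominator: (j1090)^2 + 258(j1090) + 2000 = -1186100 + j281220
|N| = √(2² + 0²) ≈ 2, ∠N ≈ 0.00°
|D| = √(1186100² + 281220²) ≈ 1.219e+06, ∠D ≈ 166.66°
∠H = 0.00° − 166.66° = -166.66°

-166.7°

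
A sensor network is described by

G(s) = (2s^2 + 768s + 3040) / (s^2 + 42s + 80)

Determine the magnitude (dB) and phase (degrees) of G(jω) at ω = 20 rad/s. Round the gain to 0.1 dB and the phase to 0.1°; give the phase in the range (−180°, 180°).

Substitute s = j20:
Numerator: 2(j20)^2 + 768(j20) + 3040 = 2240 + j15360
Denominator: (j20)^2 + 42(j20) + 80 = -320 + j840
|N| = √(2240² + 15360²) ≈ 15522, ∠N ≈ 81.70°
|D| = √(320² + 840²) ≈ 898.89, ∠D ≈ 110.85°
|G| = 15522 / 898.89 ≈ 17.268
Gain = 20 log₁₀(17.268) ≈ 24.74 dB
∠G = 81.70° − 110.85° = -29.15°

24.7 dB, -29.2°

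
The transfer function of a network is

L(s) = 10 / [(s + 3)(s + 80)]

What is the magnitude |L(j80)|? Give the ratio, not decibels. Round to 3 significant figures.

0.00110

At s = jω = j80:
pole (s+3): 3 + j80 → |·| = √(3²+80²) = √6409 ≈ 80.056, ∠ = arctan(80/3) ≈ 87.85°
pole (s+80): 80 + j80 → |·| = √(80²+80²) = √12800 ≈ 113.14, ∠ = arctan(80/80) ≈ 45.00°
|L| = 10 / 9057.5 ≈ 0.0011041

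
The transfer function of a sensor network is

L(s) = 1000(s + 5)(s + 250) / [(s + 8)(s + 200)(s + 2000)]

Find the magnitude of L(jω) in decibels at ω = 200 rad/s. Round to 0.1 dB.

At s = jω = j200:
zero (s+5): 5 + j200 → |·| = √(5²+200²) = √40025 ≈ 200.06, ∠ = arctan(200/5) ≈ 88.57°
zero (s+250): 250 + j200 → |·| = √(250²+200²) = √102500 ≈ 320.16, ∠ = arctan(200/250) ≈ 38.66°
pole (s+8): 8 + j200 → |·| = √(8²+200²) = √40064 ≈ 200.16, ∠ = arctan(200/8) ≈ 87.71°
pole (s+200): 200 + j200 → |·| = √(200²+200²) = √80000 ≈ 282.84, ∠ = arctan(200/200) ≈ 45.00°
pole (s+2000): 2000 + j200 → |·| = √(2000²+200²) = √4040000 ≈ 2010, ∠ = arctan(200/2000) ≈ 5.71°
|L| = 1000 · 64051 / 1.1379e+08 ≈ 0.56289
Gain = 20 log₁₀(0.56289) ≈ -4.99 dB

-5.0 dB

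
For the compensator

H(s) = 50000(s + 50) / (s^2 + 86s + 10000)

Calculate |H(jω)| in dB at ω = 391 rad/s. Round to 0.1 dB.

At s = jω = j391:
zero (s+50): 50 + j391 → |·| = √(50²+391²) = √155381 ≈ 394.18, ∠ = arctan(391/50) ≈ 82.71°
quadratic: (j391)² + 86·j391 + 10000 = -142881 + j33626 → |·| ≈ 1.4678e+05, ∠ ≈ 166.76°
|H| = 50000 · 394.18 / 1.4678e+05 ≈ 134.28
Gain = 20 log₁₀(134.28) ≈ 42.56 dB

42.6 dB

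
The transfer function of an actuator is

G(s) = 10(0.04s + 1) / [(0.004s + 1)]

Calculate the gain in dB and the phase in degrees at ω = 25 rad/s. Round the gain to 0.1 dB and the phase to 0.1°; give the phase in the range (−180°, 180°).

23.0 dB, 39.3°

At ω = 25 rad/s:
zero (1 + j25·0.04) = 1 + j1 → |·| ≈ 1.4142, ∠ ≈ 45.00°
pole (1 + j25·0.004) = 1 + j0.1 → |·| ≈ 1.005, ∠ ≈ 5.71°
|G| = 10 · 1.4142 / (1.005) ≈ 14.072
Gain = 20 log₁₀(14.072) ≈ 22.97 dB
∠G = (45.00°) − (5.71°) = 39.29°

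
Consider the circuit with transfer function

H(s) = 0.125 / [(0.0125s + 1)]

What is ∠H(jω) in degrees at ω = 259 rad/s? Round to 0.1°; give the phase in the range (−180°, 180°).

-72.8°

At ω = 259 rad/s:
pole (1 + j259·0.0125) = 1 + j3.2375 → |·| ≈ 3.3884, ∠ ≈ 72.84°
∠H = (0°) − (72.84°) = -72.84°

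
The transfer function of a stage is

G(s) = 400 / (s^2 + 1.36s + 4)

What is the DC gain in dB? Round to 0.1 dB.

G(0) = 400 / 4 = 100
20 log₁₀(100) ≈ 40.00 dB

40.0 dB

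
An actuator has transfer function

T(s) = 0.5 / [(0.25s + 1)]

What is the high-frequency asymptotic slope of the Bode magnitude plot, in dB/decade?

-20 dB/decade

Each pole contributes −20 dB/decade at high frequency; each zero contributes +20 dB/decade.
Net: 0 zero(s) − 1 pole(s) → -20 dB/decade.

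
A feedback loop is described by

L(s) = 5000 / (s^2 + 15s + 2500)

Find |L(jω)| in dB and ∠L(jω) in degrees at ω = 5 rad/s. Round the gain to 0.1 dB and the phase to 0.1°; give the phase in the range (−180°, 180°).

At s = jω = j5:
quadratic: (j5)² + 15·j5 + 2500 = 2475 + j75 → |·| ≈ 2476.1, ∠ ≈ 1.74°
|L| = 5000 / 2476.1 ≈ 2.0193
Gain = 20 log₁₀(2.0193) ≈ 6.10 dB
∠L = 0.00° − 1.74° = -1.74°

6.1 dB, -1.7°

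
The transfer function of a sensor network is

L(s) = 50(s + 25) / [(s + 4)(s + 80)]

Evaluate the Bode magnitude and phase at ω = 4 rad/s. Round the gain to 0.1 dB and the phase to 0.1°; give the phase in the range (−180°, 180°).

At s = jω = j4:
zero (s+25): 25 + j4 → |·| = √(25²+4²) = √641 ≈ 25.318, ∠ = arctan(4/25) ≈ 9.09°
pole (s+4): 4 + j4 → |·| = √(4²+4²) = √32 ≈ 5.6569, ∠ = arctan(4/4) ≈ 45.00°
pole (s+80): 80 + j4 → |·| = √(80²+4²) = √6416 ≈ 80.1, ∠ = arctan(4/80) ≈ 2.86°
|L| = 50 · 25.318 / 453.12 ≈ 2.7937
Gain = 20 log₁₀(2.7937) ≈ 8.92 dB
∠L = 9.09° − 47.86° = -38.77°

8.9 dB, -38.8°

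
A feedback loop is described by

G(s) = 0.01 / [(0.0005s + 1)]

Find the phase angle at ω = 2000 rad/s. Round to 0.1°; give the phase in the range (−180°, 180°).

At ω = 2000 rad/s:
pole (1 + j2000·0.0005) = 1 + j1 → |·| ≈ 1.4142, ∠ ≈ 45.00°
∠G = (0°) − (45.00°) = -45.00°

-45.0°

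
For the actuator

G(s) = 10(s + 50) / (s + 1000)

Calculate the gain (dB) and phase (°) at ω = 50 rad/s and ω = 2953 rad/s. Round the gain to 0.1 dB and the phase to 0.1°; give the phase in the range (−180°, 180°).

ω = 50: -3.0 dB, 42.1°; ω = 2953: 19.5 dB, 17.7°

At s = jω = j50:
zero (s+50): 50 + j50 → |·| = √(50²+50²) = √5000 ≈ 70.711, ∠ = arctan(50/50) ≈ 45.00°
pole (s+1000): 1000 + j50 → |·| = √(1000²+50²) = √1002500 ≈ 1001.2, ∠ = arctan(50/1000) ≈ 2.86°
|G| = 10 · 70.711 / 1001.2 ≈ 0.70626
Gain = 20 log₁₀(0.70626) ≈ -3.02 dB
∠G = 45.00° − 2.86° = 42.14°

At s = jω = j2953:
zero (s+50): 50 + j2953 → |·| = √(50²+2953²) = √8722709 ≈ 2953.4, ∠ = arctan(2953/50) ≈ 89.03°
pole (s+1000): 1000 + j2953 → |·| = √(1000²+2953²) = √9720209 ≈ 3117.7, ∠ = arctan(2953/1000) ≈ 71.29°
|G| = 10 · 2953.4 / 3117.7 ≈ 9.473
Gain = 20 log₁₀(9.473) ≈ 19.53 dB
∠G = 89.03° − 71.29° = 17.74°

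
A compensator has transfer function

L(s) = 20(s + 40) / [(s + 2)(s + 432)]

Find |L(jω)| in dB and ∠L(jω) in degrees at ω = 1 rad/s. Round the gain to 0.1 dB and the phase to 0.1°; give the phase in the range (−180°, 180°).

-1.6 dB, -25.3°

At s = jω = j1:
zero (s+40): 40 + j1 → |·| = √(40²+1²) = √1601 ≈ 40.012, ∠ = arctan(1/40) ≈ 1.43°
pole (s+2): 2 + j1 → |·| = √(2²+1²) = √5 ≈ 2.2361, ∠ = arctan(1/2) ≈ 26.57°
pole (s+432): 432 + j1 → |·| = √(432²+1²) = √186625 ≈ 432, ∠ = arctan(1/432) ≈ 0.13°
|L| = 20 · 40.012 / 966 ≈ 0.82841
Gain = 20 log₁₀(0.82841) ≈ -1.64 dB
∠L = 1.43° − 26.70° = -25.27°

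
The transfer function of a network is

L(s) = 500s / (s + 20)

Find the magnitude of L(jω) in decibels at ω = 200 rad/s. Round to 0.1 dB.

At s = jω = j200:
zero at origin: s = j200 → |·| = 200, ∠ = 90.00°
pole (s+20): 20 + j200 → |·| = √(20²+200²) = √40400 ≈ 201, ∠ = arctan(200/20) ≈ 84.29°
|L| = 500 · 200 / 201 ≈ 497.51
Gain = 20 log₁₀(497.51) ≈ 53.94 dB

53.9 dB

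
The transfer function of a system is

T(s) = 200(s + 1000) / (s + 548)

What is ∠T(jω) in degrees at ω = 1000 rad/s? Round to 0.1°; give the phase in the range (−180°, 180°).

At s = jω = j1000:
zero (s+1000): 1000 + j1000 → |·| = √(1000²+1000²) = √2000000 ≈ 1414.2, ∠ = arctan(1000/1000) ≈ 45.00°
pole (s+548): 548 + j1000 → |·| = √(548²+1000²) = √1300304 ≈ 1140.3, ∠ = arctan(1000/548) ≈ 61.28°
∠T = 45.00° − 61.28° = -16.28°

-16.3°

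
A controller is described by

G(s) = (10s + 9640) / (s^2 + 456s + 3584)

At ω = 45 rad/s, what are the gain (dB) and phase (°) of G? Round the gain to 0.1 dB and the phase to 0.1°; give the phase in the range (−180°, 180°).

Substitute s = j45:
Numerator: 10(j45) + 9640 = 9640 + j450
Denominator: (j45)^2 + 456(j45) + 3584 = 1559 + j20520
|N| = √(9640² + 450²) ≈ 9650.5, ∠N ≈ 2.67°
|D| = √(1559² + 20520²) ≈ 20579, ∠D ≈ 85.66°
|G| = 9650.5 / 20579 ≈ 0.46895
Gain = 20 log₁₀(0.46895) ≈ -6.58 dB
∠G = 2.67° − 85.66° = -82.99°

-6.6 dB, -83.0°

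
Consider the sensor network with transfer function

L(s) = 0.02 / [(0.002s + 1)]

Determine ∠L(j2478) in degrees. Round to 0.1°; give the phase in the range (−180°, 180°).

-78.6°

At ω = 2478 rad/s:
pole (1 + j2478·0.002) = 1 + j4.956 → |·| ≈ 5.0559, ∠ ≈ 78.59°
∠L = (0°) − (78.59°) = -78.59°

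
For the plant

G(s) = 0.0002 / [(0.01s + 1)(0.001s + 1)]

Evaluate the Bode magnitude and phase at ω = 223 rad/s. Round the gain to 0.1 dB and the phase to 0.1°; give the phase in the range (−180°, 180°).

-82.0 dB, -78.4°

At ω = 223 rad/s:
pole (1 + j223·0.01) = 1 + j2.23 → |·| ≈ 2.444, ∠ ≈ 65.85°
pole (1 + j223·0.001) = 1 + j0.223 → |·| ≈ 1.0246, ∠ ≈ 12.57°
|G| = 0.0002 · 1 / (2.444 · 1.0246) ≈ 7.9868e-05
Gain = 20 log₁₀(7.9868e-05) ≈ -81.95 dB
∠G = (0°) − (65.85° + 12.57°) = -78.42°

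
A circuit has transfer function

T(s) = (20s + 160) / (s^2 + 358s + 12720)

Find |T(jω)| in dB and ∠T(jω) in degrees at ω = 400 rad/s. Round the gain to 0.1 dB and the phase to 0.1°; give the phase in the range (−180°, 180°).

-28.2 dB, -47.0°

Substitute s = j400:
Numerator: 20(j400) + 160 = 160 + j8000
Denominator: (j400)^2 + 358(j400) + 12720 = -147280 + j143200
|N| = √(160² + 8000²) ≈ 8001.6, ∠N ≈ 88.85°
|D| = √(147280² + 143200²) ≈ 2.0542e+05, ∠D ≈ 135.80°
|T| = 8001.6 / 2.0542e+05 ≈ 0.038952
Gain = 20 log₁₀(0.038952) ≈ -28.19 dB
∠T = 88.85° − 135.80° = -46.95°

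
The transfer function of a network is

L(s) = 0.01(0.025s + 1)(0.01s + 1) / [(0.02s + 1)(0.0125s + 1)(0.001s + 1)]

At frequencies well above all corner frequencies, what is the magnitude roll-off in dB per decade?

Each pole contributes −20 dB/decade at high frequency; each zero contributes +20 dB/decade.
Net: 2 zero(s) − 3 pole(s) → -20 dB/decade.

-20 dB/decade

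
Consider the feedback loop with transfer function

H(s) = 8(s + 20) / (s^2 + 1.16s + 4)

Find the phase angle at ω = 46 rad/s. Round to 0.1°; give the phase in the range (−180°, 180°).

-112.1°

At s = jω = j46:
zero (s+20): 20 + j46 → |·| = √(20²+46²) = √2516 ≈ 50.16, ∠ = arctan(46/20) ≈ 66.50°
quadratic: (j46)² + 1.16·j46 + 4 = -2112 + j53.36 → |·| ≈ 2112.7, ∠ ≈ 178.55°
∠H = 66.50° − 178.55° = -112.05°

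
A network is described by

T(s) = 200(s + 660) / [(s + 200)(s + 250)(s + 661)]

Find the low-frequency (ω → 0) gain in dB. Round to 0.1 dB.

-48.0 dB

T(0) = 200·660 / (200·250·661) ≈ 0.0039939
20 log₁₀(0.0039939) ≈ -47.97 dB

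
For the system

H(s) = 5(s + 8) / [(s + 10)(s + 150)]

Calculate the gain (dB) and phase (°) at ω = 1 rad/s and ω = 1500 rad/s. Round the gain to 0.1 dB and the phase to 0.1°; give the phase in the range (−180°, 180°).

At s = jω = j1:
zero (s+8): 8 + j1 → |·| = √(8²+1²) = √65 ≈ 8.0623, ∠ = arctan(1/8) ≈ 7.13°
pole (s+10): 10 + j1 → |·| = √(10²+1²) = √101 ≈ 10.05, ∠ = arctan(1/10) ≈ 5.71°
pole (s+150): 150 + j1 → |·| = √(150²+1²) = √22501 ≈ 150, ∠ = arctan(1/150) ≈ 0.38°
|H| = 5 · 8.0623 / 1507.5 ≈ 0.026741
Gain = 20 log₁₀(0.026741) ≈ -31.46 dB
∠H = 7.13° − 6.09° = 1.04°

At s = jω = j1500:
zero (s+8): 8 + j1500 → |·| = √(8²+1500²) = √2250064 ≈ 1500, ∠ = arctan(1500/8) ≈ 89.69°
pole (s+10): 10 + j1500 → |·| = √(10²+1500²) = √2250100 ≈ 1500, ∠ = arctan(1500/10) ≈ 89.62°
pole (s+150): 150 + j1500 → |·| = √(150²+1500²) = √2272500 ≈ 1507.5, ∠ = arctan(1500/150) ≈ 84.29°
|H| = 5 · 1500 / 2.2612e+06 ≈ 0.0033168
Gain = 20 log₁₀(0.0033168) ≈ -49.59 dB
∠H = 89.69° − 173.91° = -84.22°

ω = 1: -31.5 dB, 1.0°; ω = 1500: -49.6 dB, -84.2°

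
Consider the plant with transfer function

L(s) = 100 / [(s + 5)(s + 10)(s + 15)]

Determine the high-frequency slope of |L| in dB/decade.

-60 dB/decade

Each pole contributes −20 dB/decade at high frequency; each zero contributes +20 dB/decade.
Net: 0 zero(s) − 3 pole(s) → -60 dB/decade.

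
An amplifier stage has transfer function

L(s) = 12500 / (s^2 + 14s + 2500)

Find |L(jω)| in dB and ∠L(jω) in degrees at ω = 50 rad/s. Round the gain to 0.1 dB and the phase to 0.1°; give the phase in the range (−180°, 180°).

25.0 dB, -90.0°

At s = jω = j50:
quadratic: (j50)² + 14·j50 + 2500 = 0 + j700 → |·| ≈ 700, ∠ ≈ 90.00°
|L| = 12500 / 700 ≈ 17.857
Gain = 20 log₁₀(17.857) ≈ 25.04 dB
∠L = 0.00° − 90.00° = -90.00°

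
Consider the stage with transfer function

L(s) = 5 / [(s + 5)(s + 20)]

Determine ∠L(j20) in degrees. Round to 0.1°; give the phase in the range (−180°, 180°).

-121.0°

At s = jω = j20:
pole (s+5): 5 + j20 → |·| = √(5²+20²) = √425 ≈ 20.616, ∠ = arctan(20/5) ≈ 75.96°
pole (s+20): 20 + j20 → |·| = √(20²+20²) = √800 ≈ 28.284, ∠ = arctan(20/20) ≈ 45.00°
∠L = 0.00° − 120.96° = -120.96°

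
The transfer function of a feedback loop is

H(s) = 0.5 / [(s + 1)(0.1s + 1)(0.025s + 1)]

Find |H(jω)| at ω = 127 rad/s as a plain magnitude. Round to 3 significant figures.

9.28e-05

At ω = 127 rad/s:
pole (1 + j127·1) = 1 + j127 → |·| ≈ 127, ∠ ≈ 89.55°
pole (1 + j127·0.1) = 1 + j12.7 → |·| ≈ 12.739, ∠ ≈ 85.50°
pole (1 + j127·0.025) = 1 + j3.175 → |·| ≈ 3.3288, ∠ ≈ 72.52°
|H| = 0.5 · 1 / (127 · 12.739 · 3.3288) ≈ 9.2842e-05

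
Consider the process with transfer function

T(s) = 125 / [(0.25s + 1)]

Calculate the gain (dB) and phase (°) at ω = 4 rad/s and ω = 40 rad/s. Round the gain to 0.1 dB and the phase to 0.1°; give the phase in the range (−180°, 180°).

At ω = 4 rad/s:
pole (1 + j4·0.25) = 1 + j1 → |·| ≈ 1.4142, ∠ ≈ 45.00°
|T| = 125 · 1 / (1.4142) ≈ 88.389
Gain = 20 log₁₀(88.389) ≈ 38.93 dB
∠T = (0°) − (45.00°) = -45.00°

At ω = 40 rad/s:
pole (1 + j40·0.25) = 1 + j10 → |·| ≈ 10.05, ∠ ≈ 84.29°
|T| = 125 · 1 / (10.05) ≈ 12.438
Gain = 20 log₁₀(12.438) ≈ 21.90 dB
∠T = (0°) − (84.29°) = -84.29°

ω = 4: 38.9 dB, -45.0°; ω = 40: 21.9 dB, -84.3°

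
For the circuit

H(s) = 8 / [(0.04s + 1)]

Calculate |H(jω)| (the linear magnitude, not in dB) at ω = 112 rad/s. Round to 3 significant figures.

1.74

At ω = 112 rad/s:
pole (1 + j112·0.04) = 1 + j4.48 → |·| ≈ 4.5903, ∠ ≈ 77.42°
|H| = 8 · 1 / (4.5903) ≈ 1.7428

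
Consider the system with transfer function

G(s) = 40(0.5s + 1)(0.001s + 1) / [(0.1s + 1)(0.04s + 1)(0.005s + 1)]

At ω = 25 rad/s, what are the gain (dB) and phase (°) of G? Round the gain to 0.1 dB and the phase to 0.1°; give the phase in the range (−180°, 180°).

At ω = 25 rad/s:
zero (1 + j25·0.5) = 1 + j12.5 → |·| ≈ 12.54, ∠ ≈ 85.43°
zero (1 + j25·0.001) = 1 + j0.025 → |·| ≈ 1.0003, ∠ ≈ 1.43°
pole (1 + j25·0.1) = 1 + j2.5 → |·| ≈ 2.6926, ∠ ≈ 68.20°
pole (1 + j25·0.04) = 1 + j1 → |·| ≈ 1.4142, ∠ ≈ 45.00°
pole (1 + j25·0.005) = 1 + j0.125 → |·| ≈ 1.0078, ∠ ≈ 7.13°
|G| = 40 · 12.54 · 1.0003 / (2.6926 · 1.4142 · 1.0078) ≈ 130.75
Gain = 20 log₁₀(130.75) ≈ 42.33 dB
∠G = (85.43° + 1.43°) − (68.20° + 45.00° + 7.13°) = -33.47°

42.3 dB, -33.5°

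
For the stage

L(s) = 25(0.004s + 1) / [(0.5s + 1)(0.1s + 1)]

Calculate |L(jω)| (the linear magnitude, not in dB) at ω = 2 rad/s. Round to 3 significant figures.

17.3

At ω = 2 rad/s:
zero (1 + j2·0.004) = 1 + j0.008 → |·| ≈ 1, ∠ ≈ 0.46°
pole (1 + j2·0.5) = 1 + j1 → |·| ≈ 1.4142, ∠ ≈ 45.00°
pole (1 + j2·0.1) = 1 + j0.2 → |·| ≈ 1.0198, ∠ ≈ 11.31°
|L| = 25 · 1 / (1.4142 · 1.0198) ≈ 17.335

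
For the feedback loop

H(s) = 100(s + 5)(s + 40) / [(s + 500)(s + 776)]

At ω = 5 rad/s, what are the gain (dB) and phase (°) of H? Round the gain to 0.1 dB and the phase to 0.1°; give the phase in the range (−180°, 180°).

At s = jω = j5:
zero (s+5): 5 + j5 → |·| = √(5²+5²) = √50 ≈ 7.0711, ∠ = arctan(5/5) ≈ 45.00°
zero (s+40): 40 + j5 → |·| = √(40²+5²) = √1625 ≈ 40.311, ∠ = arctan(5/40) ≈ 7.13°
pole (s+500): 500 + j5 → |·| = √(500²+5²) = √250025 ≈ 500.02, ∠ = arctan(5/500) ≈ 0.57°
pole (s+776): 776 + j5 → |·| = √(776²+5²) = √602201 ≈ 776.02, ∠ = arctan(5/776) ≈ 0.37°
|H| = 100 · 285.04 / 3.8803e+05 ≈ 0.073458
Gain = 20 log₁₀(0.073458) ≈ -22.68 dB
∠H = 52.13° − 0.94° = 51.19°

-22.7 dB, 51.2°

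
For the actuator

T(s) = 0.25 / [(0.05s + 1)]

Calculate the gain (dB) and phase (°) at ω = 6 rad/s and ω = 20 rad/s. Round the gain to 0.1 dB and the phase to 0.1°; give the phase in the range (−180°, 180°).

At ω = 6 rad/s:
pole (1 + j6·0.05) = 1 + j0.3 → |·| ≈ 1.044, ∠ ≈ 16.70°
|T| = 0.25 · 1 / (1.044) ≈ 0.23946
Gain = 20 log₁₀(0.23946) ≈ -12.42 dB
∠T = (0°) − (16.70°) = -16.70°

At ω = 20 rad/s:
pole (1 + j20·0.05) = 1 + j1 → |·| ≈ 1.4142, ∠ ≈ 45.00°
|T| = 0.25 · 1 / (1.4142) ≈ 0.17678
Gain = 20 log₁₀(0.17678) ≈ -15.05 dB
∠T = (0°) − (45.00°) = -45.00°

ω = 6: -12.4 dB, -16.7°; ω = 20: -15.1 dB, -45.0°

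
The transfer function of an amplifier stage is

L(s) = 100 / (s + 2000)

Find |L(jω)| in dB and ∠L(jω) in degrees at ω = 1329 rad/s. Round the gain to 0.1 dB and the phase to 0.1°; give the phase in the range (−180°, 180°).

-27.6 dB, -33.6°

At s = jω = j1329:
pole (s+2000): 2000 + j1329 → |·| = √(2000²+1329²) = √5766241 ≈ 2401.3, ∠ = arctan(1329/2000) ≈ 33.60°
|L| = 100 / 2401.3 ≈ 0.041644
Gain = 20 log₁₀(0.041644) ≈ -27.61 dB
∠L = 0.00° − 33.60° = -33.60°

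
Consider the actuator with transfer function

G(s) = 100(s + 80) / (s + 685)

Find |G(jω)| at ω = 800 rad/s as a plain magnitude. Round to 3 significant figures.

76.3

At s = jω = j800:
zero (s+80): 80 + j800 → |·| = √(80²+800²) = √646400 ≈ 803.99, ∠ = arctan(800/80) ≈ 84.29°
pole (s+685): 685 + j800 → |·| = √(685²+800²) = √1109225 ≈ 1053.2, ∠ = arctan(800/685) ≈ 49.43°
|G| = 100 · 803.99 / 1053.2 ≈ 76.338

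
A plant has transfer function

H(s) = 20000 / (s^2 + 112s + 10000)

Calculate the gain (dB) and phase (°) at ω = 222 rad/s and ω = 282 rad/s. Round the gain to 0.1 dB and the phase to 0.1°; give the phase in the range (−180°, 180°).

At s = jω = j222:
quadratic: (j222)² + 112·j222 + 10000 = -39284 + j24864 → |·| ≈ 46491, ∠ ≈ 147.67°
|H| = 20000 / 46491 ≈ 0.43019
Gain = 20 log₁₀(0.43019) ≈ -7.33 dB
∠H = 0.00° − 147.67° = -147.67°

At s = jω = j282:
quadratic: (j282)² + 112·j282 + 10000 = -69524 + j31584 → |·| ≈ 76362, ∠ ≈ 155.57°
|H| = 20000 / 76362 ≈ 0.26191
Gain = 20 log₁₀(0.26191) ≈ -11.64 dB
∠H = 0.00° − 155.57° = -155.57°

ω = 222: -7.3 dB, -147.7°; ω = 282: -11.6 dB, -155.6°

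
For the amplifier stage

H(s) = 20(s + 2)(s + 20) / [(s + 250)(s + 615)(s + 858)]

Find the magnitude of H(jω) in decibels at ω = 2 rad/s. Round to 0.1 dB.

At s = jω = j2:
zero (s+2): 2 + j2 → |·| = √(2²+2²) = √8 ≈ 2.8284, ∠ = arctan(2/2) ≈ 45.00°
zero (s+20): 20 + j2 → |·| = √(20²+2²) = √404 ≈ 20.1, ∠ = arctan(2/20) ≈ 5.71°
pole (s+250): 250 + j2 → |·| = √(250²+2²) = √62504 ≈ 250.01, ∠ = arctan(2/250) ≈ 0.46°
pole (s+615): 615 + j2 → |·| = √(615²+2²) = √378229 ≈ 615, ∠ = arctan(2/615) ≈ 0.19°
pole (s+858): 858 + j2 → |·| = √(858²+2²) = √736168 ≈ 858, ∠ = arctan(2/858) ≈ 0.13°
|H| = 20 · 56.851 / 1.3192e+08 ≈ 8.619e-06
Gain = 20 log₁₀(8.619e-06) ≈ -101.29 dB

-101.3 dB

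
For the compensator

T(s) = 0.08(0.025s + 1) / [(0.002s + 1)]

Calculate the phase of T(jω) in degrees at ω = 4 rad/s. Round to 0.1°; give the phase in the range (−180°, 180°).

At ω = 4 rad/s:
zero (1 + j4·0.025) = 1 + j0.1 → |·| ≈ 1.005, ∠ ≈ 5.71°
pole (1 + j4·0.002) = 1 + j0.008 → |·| ≈ 1, ∠ ≈ 0.46°
∠T = (5.71°) − (0.46°) = 5.25°

5.3°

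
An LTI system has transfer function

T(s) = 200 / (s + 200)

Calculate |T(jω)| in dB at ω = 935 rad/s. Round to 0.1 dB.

Substitute s = j935:
Numerator: 200 = 200 + j0
Denominator: (j935) + 200 = 200 + j935
|N| = √(200² + 0²) ≈ 200, ∠N ≈ 0.00°
|D| = √(200² + 935²) ≈ 956.15, ∠D ≈ 77.93°
|T| = 200 / 956.15 ≈ 0.20917
Gain = 20 log₁₀(0.20917) ≈ -13.59 dB

-13.6 dB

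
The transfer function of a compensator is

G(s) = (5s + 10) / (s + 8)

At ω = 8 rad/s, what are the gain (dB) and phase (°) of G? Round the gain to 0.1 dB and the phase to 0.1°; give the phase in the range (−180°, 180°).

11.2 dB, 31.0°

Substitute s = j8:
Numerator: 5(j8) + 10 = 10 + j40
Denominator: (j8) + 8 = 8 + j8
|N| = √(10² + 40²) ≈ 41.231, ∠N ≈ 75.96°
|D| = √(8² + 8²) ≈ 11.314, ∠D ≈ 45.00°
|G| = 41.231 / 11.314 ≈ 3.6442
Gain = 20 log₁₀(3.6442) ≈ 11.23 dB
∠G = 75.96° − 45.00° = 30.96°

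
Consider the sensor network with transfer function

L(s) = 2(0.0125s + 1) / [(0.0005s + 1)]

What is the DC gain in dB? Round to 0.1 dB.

L(0) = 2 · 1 / 1 = 2
20 log₁₀(2) ≈ 6.02 dB

6.0 dB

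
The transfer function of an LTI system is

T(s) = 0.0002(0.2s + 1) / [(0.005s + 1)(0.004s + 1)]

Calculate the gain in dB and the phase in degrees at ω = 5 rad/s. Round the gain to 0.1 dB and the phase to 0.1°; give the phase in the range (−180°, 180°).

-71.0 dB, 42.4°

At ω = 5 rad/s:
zero (1 + j5·0.2) = 1 + j1 → |·| ≈ 1.4142, ∠ ≈ 45.00°
pole (1 + j5·0.005) = 1 + j0.025 → |·| ≈ 1.0003, ∠ ≈ 1.43°
pole (1 + j5·0.004) = 1 + j0.02 → |·| ≈ 1.0002, ∠ ≈ 1.15°
|T| = 0.0002 · 1.4142 / (1.0003 · 1.0002) ≈ 0.0002827
Gain = 20 log₁₀(0.0002827) ≈ -70.97 dB
∠T = (45.00°) − (1.43° + 1.15°) = 42.42°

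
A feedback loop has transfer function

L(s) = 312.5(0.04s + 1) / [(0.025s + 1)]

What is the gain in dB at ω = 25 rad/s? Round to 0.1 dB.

51.5 dB

At ω = 25 rad/s:
zero (1 + j25·0.04) = 1 + j1 → |·| ≈ 1.4142, ∠ ≈ 45.00°
pole (1 + j25·0.025) = 1 + j0.625 → |·| ≈ 1.1792, ∠ ≈ 32.01°
|L| = 312.5 · 1.4142 / (1.1792) ≈ 374.78
Gain = 20 log₁₀(374.78) ≈ 51.48 dB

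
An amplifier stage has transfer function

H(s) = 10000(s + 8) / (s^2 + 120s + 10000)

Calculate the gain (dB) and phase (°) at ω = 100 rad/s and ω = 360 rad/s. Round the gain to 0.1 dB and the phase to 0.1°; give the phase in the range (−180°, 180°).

At s = jω = j100:
zero (s+8): 8 + j100 → |·| = √(8²+100²) = √10064 ≈ 100.32, ∠ = arctan(100/8) ≈ 85.43°
quadratic: (j100)² + 120·j100 + 10000 = 0 + j12000 → |·| ≈ 12000, ∠ ≈ 90.00°
|H| = 10000 · 100.32 / 12000 ≈ 83.6
Gain = 20 log₁₀(83.6) ≈ 38.44 dB
∠H = 85.43° − 90.00° = -4.57°

At s = jω = j360:
zero (s+8): 8 + j360 → |·| = √(8²+360²) = √129664 ≈ 360.09, ∠ = arctan(360/8) ≈ 88.73°
quadratic: (j360)² + 120·j360 + 10000 = -119600 + j43200 → |·| ≈ 1.2716e+05, ∠ ≈ 160.14°
|H| = 10000 · 360.09 / 1.2716e+05 ≈ 28.318
Gain = 20 log₁₀(28.318) ≈ 29.04 dB
∠H = 88.73° − 160.14° = -71.41°

ω = 100: 38.4 dB, -4.6°; ω = 360: 29.0 dB, -71.4°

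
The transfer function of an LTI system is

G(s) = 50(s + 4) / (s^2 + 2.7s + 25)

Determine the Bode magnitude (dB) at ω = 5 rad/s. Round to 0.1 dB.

At s = jω = j5:
zero (s+4): 4 + j5 → |·| = √(4²+5²) = √41 ≈ 6.4031, ∠ = arctan(5/4) ≈ 51.34°
quadratic: (j5)² + 2.7·j5 + 25 = 0 + j13.5 → |·| ≈ 13.5, ∠ ≈ 90.00°
|G| = 50 · 6.4031 / 13.5 ≈ 23.715
Gain = 20 log₁₀(23.715) ≈ 27.50 dB

27.5 dB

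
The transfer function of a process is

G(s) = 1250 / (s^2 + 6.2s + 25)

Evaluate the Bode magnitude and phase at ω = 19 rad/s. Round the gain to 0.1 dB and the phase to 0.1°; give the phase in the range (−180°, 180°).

At s = jω = j19:
quadratic: (j19)² + 6.2·j19 + 25 = -336 + j117.8 → |·| ≈ 356.05, ∠ ≈ 160.68°
|G| = 1250 / 356.05 ≈ 3.5107
Gain = 20 log₁₀(3.5107) ≈ 10.91 dB
∠G = 0.00° − 160.68° = -160.68°

10.9 dB, -160.7°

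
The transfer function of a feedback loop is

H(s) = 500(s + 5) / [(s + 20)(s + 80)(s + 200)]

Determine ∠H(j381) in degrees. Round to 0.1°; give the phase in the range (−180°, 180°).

-138.2°

At s = jω = j381:
zero (s+5): 5 + j381 → |·| = √(5²+381²) = √145186 ≈ 381.03, ∠ = arctan(381/5) ≈ 89.25°
pole (s+20): 20 + j381 → |·| = √(20²+381²) = √145561 ≈ 381.52, ∠ = arctan(381/20) ≈ 87.00°
pole (s+80): 80 + j381 → |·| = √(80²+381²) = √151561 ≈ 389.31, ∠ = arctan(381/80) ≈ 78.14°
pole (s+200): 200 + j381 → |·| = √(200²+381²) = √185161 ≈ 430.3, ∠ = arctan(381/200) ≈ 62.30°
∠H = 89.25° − 227.44° = -138.19°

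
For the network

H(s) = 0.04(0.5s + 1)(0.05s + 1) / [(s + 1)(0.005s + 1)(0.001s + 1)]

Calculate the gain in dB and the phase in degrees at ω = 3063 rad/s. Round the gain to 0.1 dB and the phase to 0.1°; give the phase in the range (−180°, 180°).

-24.2 dB, -68.6°

At ω = 3063 rad/s:
zero (1 + j3063·0.5) = 1 + j1531.5 → |·| ≈ 1531.5, ∠ ≈ 89.96°
zero (1 + j3063·0.05) = 1 + j153.15 → |·| ≈ 153.15, ∠ ≈ 89.63°
pole (1 + j3063·1) = 1 + j3063 → |·| ≈ 3063, ∠ ≈ 89.98°
pole (1 + j3063·0.005) = 1 + j15.315 → |·| ≈ 15.348, ∠ ≈ 86.26°
pole (1 + j3063·0.001) = 1 + j3.063 → |·| ≈ 3.2221, ∠ ≈ 71.92°
|H| = 0.04 · 1531.5 · 153.15 / (3063 · 15.348 · 3.2221) ≈ 0.061938
Gain = 20 log₁₀(0.061938) ≈ -24.16 dB
∠H = (89.96° + 89.63°) − (89.98° + 86.26° + 71.92°) = -68.57°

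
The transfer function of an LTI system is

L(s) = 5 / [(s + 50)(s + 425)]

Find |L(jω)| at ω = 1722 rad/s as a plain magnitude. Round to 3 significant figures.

At s = jω = j1722:
pole (s+50): 50 + j1722 → |·| = √(50²+1722²) = √2967784 ≈ 1722.7, ∠ = arctan(1722/50) ≈ 88.34°
pole (s+425): 425 + j1722 → |·| = √(425²+1722²) = √3145909 ≈ 1773.7, ∠ = arctan(1722/425) ≈ 76.14°
|L| = 5 / 3.0556e+06 ≈ 1.6363e-06

1.64e-06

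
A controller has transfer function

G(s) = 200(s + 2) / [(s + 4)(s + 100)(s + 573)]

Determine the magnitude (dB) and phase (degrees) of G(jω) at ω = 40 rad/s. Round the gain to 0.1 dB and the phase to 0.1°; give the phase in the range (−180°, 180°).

At s = jω = j40:
zero (s+2): 2 + j40 → |·| = √(2²+40²) = √1604 ≈ 40.05, ∠ = arctan(40/2) ≈ 87.14°
pole (s+4): 4 + j40 → |·| = √(4²+40²) = √1616 ≈ 40.2, ∠ = arctan(40/4) ≈ 84.29°
pole (s+100): 100 + j40 → |·| = √(100²+40²) = √11600 ≈ 107.7, ∠ = arctan(40/100) ≈ 21.80°
pole (s+573): 573 + j40 → |·| = √(573²+40²) = √329929 ≈ 574.39, ∠ = arctan(40/573) ≈ 3.99°
|G| = 200 · 40.05 / 2.4868e+06 ≈ 0.003221
Gain = 20 log₁₀(0.003221) ≈ -49.84 dB
∠G = 87.14° − 110.08° = -22.94°

-49.8 dB, -22.9°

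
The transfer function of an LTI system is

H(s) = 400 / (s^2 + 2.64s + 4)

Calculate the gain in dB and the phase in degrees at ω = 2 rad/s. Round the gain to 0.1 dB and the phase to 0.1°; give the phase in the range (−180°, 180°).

At s = jω = j2:
quadratic: (j2)² + 2.64·j2 + 4 = 0 + j5.28 → |·| ≈ 5.28, ∠ ≈ 90.00°
|H| = 400 / 5.28 ≈ 75.758
Gain = 20 log₁₀(75.758) ≈ 37.59 dB
∠H = 0.00° − 90.00° = -90.00°

37.6 dB, -90.0°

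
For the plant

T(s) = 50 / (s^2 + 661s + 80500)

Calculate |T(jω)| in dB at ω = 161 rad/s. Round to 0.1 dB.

Substitute s = j161:
Numerator: 50 = 50 + j0
Denominator: (j161)^2 + 661(j161) + 80500 = 54579 + j106421
|N| = √(50² + 0²) ≈ 50, ∠N ≈ 0.00°
|D| = √(54579² + 106421²) ≈ 1.196e+05, ∠D ≈ 62.85°
|T| = 50 / 1.196e+05 ≈ 0.00041806
Gain = 20 log₁₀(0.00041806) ≈ -67.58 dB

-67.6 dB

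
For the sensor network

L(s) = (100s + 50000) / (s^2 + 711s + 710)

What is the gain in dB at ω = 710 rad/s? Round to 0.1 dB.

Substitute s = j710:
Numerator: 100(j710) + 50000 = 50000 + j71000
Denominator: (j710)^2 + 711(j710) + 710 = -503390 + j504810
|N| = √(50000² + 71000²) ≈ 86839, ∠N ≈ 54.85°
|D| = √(503390² + 504810²) ≈ 7.1291e+05, ∠D ≈ 134.92°
|L| = 86839 / 7.1291e+05 ≈ 0.12181
Gain = 20 log₁₀(0.12181) ≈ -18.29 dB

-18.3 dB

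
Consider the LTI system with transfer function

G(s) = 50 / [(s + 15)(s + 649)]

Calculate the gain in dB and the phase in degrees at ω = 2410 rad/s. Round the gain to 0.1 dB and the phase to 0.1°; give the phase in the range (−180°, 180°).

At s = jω = j2410:
pole (s+15): 15 + j2410 → |·| = √(15²+2410²) = √5808325 ≈ 2410, ∠ = arctan(2410/15) ≈ 89.64°
pole (s+649): 649 + j2410 → |·| = √(649²+2410²) = √6229301 ≈ 2495.9, ∠ = arctan(2410/649) ≈ 74.93°
|G| = 50 / 6.0151e+06 ≈ 8.3124e-06
Gain = 20 log₁₀(8.3124e-06) ≈ -101.61 dB
∠G = 0.00° − 164.57° = -164.57°

-101.6 dB, -164.6°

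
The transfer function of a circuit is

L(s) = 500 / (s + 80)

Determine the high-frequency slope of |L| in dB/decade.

Each pole contributes −20 dB/decade at high frequency; each zero contributes +20 dB/decade.
Net: 0 zero(s) − 1 pole(s) → -20 dB/decade.

-20 dB/decade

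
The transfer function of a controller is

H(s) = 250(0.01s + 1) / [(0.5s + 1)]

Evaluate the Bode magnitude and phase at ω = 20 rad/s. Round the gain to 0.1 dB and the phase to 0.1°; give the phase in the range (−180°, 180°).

At ω = 20 rad/s:
zero (1 + j20·0.01) = 1 + j0.2 → |·| ≈ 1.0198, ∠ ≈ 11.31°
pole (1 + j20·0.5) = 1 + j10 → |·| ≈ 10.05, ∠ ≈ 84.29°
|H| = 250 · 1.0198 / (10.05) ≈ 25.368
Gain = 20 log₁₀(25.368) ≈ 28.09 dB
∠H = (11.31°) − (84.29°) = -72.98°

28.1 dB, -73.0°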